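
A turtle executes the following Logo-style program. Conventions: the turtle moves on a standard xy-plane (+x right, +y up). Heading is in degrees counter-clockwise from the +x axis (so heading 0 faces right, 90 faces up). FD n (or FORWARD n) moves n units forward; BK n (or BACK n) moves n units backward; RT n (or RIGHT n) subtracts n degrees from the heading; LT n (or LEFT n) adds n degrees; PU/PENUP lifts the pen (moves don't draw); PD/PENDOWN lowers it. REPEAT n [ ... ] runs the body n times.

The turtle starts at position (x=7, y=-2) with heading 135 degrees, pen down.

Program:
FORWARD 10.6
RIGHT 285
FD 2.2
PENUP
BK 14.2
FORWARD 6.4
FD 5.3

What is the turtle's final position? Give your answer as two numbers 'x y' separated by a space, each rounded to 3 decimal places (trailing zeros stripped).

Executing turtle program step by step:
Start: pos=(7,-2), heading=135, pen down
FD 10.6: (7,-2) -> (-0.495,5.495) [heading=135, draw]
RT 285: heading 135 -> 210
FD 2.2: (-0.495,5.495) -> (-2.401,4.395) [heading=210, draw]
PU: pen up
BK 14.2: (-2.401,4.395) -> (9.897,11.495) [heading=210, move]
FD 6.4: (9.897,11.495) -> (4.354,8.295) [heading=210, move]
FD 5.3: (4.354,8.295) -> (-0.236,5.645) [heading=210, move]
Final: pos=(-0.236,5.645), heading=210, 2 segment(s) drawn

Answer: -0.236 5.645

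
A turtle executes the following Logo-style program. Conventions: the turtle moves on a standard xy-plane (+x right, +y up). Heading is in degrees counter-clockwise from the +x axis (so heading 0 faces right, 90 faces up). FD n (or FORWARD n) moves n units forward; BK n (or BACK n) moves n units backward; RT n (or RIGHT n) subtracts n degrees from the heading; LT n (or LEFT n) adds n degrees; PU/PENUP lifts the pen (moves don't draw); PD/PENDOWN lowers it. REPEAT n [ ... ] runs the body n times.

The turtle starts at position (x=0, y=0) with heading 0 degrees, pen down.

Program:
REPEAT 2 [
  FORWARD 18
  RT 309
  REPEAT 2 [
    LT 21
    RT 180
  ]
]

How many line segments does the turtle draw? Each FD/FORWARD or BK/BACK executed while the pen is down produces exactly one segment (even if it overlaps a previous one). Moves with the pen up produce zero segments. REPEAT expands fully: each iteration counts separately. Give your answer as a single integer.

Answer: 2

Derivation:
Executing turtle program step by step:
Start: pos=(0,0), heading=0, pen down
REPEAT 2 [
  -- iteration 1/2 --
  FD 18: (0,0) -> (18,0) [heading=0, draw]
  RT 309: heading 0 -> 51
  REPEAT 2 [
    -- iteration 1/2 --
    LT 21: heading 51 -> 72
    RT 180: heading 72 -> 252
    -- iteration 2/2 --
    LT 21: heading 252 -> 273
    RT 180: heading 273 -> 93
  ]
  -- iteration 2/2 --
  FD 18: (18,0) -> (17.058,17.975) [heading=93, draw]
  RT 309: heading 93 -> 144
  REPEAT 2 [
    -- iteration 1/2 --
    LT 21: heading 144 -> 165
    RT 180: heading 165 -> 345
    -- iteration 2/2 --
    LT 21: heading 345 -> 6
    RT 180: heading 6 -> 186
  ]
]
Final: pos=(17.058,17.975), heading=186, 2 segment(s) drawn
Segments drawn: 2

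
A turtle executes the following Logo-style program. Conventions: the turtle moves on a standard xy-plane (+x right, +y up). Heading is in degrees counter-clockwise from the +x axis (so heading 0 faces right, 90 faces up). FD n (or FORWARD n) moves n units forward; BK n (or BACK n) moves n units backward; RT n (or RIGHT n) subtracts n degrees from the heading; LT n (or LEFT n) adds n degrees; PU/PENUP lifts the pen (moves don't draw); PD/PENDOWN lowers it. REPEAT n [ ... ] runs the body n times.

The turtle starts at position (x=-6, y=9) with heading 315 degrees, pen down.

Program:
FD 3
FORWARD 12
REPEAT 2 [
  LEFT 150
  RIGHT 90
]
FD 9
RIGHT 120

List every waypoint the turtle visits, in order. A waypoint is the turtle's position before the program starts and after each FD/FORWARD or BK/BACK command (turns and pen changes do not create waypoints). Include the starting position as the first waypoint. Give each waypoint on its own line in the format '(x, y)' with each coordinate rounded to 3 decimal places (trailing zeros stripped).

Executing turtle program step by step:
Start: pos=(-6,9), heading=315, pen down
FD 3: (-6,9) -> (-3.879,6.879) [heading=315, draw]
FD 12: (-3.879,6.879) -> (4.607,-1.607) [heading=315, draw]
REPEAT 2 [
  -- iteration 1/2 --
  LT 150: heading 315 -> 105
  RT 90: heading 105 -> 15
  -- iteration 2/2 --
  LT 150: heading 15 -> 165
  RT 90: heading 165 -> 75
]
FD 9: (4.607,-1.607) -> (6.936,7.087) [heading=75, draw]
RT 120: heading 75 -> 315
Final: pos=(6.936,7.087), heading=315, 3 segment(s) drawn
Waypoints (4 total):
(-6, 9)
(-3.879, 6.879)
(4.607, -1.607)
(6.936, 7.087)

Answer: (-6, 9)
(-3.879, 6.879)
(4.607, -1.607)
(6.936, 7.087)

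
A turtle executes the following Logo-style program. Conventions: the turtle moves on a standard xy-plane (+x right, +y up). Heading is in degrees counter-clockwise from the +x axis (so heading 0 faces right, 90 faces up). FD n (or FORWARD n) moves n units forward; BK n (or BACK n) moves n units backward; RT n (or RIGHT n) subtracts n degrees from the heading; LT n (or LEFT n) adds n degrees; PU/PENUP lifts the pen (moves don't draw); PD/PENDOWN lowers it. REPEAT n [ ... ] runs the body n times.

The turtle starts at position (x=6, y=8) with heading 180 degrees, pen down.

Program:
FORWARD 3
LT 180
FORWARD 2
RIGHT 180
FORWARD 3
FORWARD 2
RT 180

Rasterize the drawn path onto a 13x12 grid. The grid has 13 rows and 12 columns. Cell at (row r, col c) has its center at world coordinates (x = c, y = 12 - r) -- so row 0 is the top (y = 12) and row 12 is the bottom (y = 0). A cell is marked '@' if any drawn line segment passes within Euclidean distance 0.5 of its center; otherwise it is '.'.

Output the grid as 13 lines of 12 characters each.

Segment 0: (6,8) -> (3,8)
Segment 1: (3,8) -> (5,8)
Segment 2: (5,8) -> (2,8)
Segment 3: (2,8) -> (0,8)

Answer: ............
............
............
............
@@@@@@@.....
............
............
............
............
............
............
............
............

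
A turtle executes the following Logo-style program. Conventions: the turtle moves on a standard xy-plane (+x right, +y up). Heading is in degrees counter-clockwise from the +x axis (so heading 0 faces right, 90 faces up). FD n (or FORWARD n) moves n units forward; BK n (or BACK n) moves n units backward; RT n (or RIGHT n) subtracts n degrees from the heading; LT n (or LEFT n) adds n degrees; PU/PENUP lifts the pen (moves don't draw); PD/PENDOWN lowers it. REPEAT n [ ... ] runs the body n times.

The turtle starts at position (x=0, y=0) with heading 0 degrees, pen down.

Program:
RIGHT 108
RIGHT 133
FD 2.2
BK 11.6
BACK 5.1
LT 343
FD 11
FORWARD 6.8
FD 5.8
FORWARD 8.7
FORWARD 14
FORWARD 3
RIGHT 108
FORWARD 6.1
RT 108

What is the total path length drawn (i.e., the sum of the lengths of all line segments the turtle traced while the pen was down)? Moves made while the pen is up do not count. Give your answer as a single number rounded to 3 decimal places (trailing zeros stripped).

Answer: 74.3

Derivation:
Executing turtle program step by step:
Start: pos=(0,0), heading=0, pen down
RT 108: heading 0 -> 252
RT 133: heading 252 -> 119
FD 2.2: (0,0) -> (-1.067,1.924) [heading=119, draw]
BK 11.6: (-1.067,1.924) -> (4.557,-8.221) [heading=119, draw]
BK 5.1: (4.557,-8.221) -> (7.03,-12.682) [heading=119, draw]
LT 343: heading 119 -> 102
FD 11: (7.03,-12.682) -> (4.743,-1.922) [heading=102, draw]
FD 6.8: (4.743,-1.922) -> (3.329,4.729) [heading=102, draw]
FD 5.8: (3.329,4.729) -> (2.123,10.402) [heading=102, draw]
FD 8.7: (2.123,10.402) -> (0.314,18.912) [heading=102, draw]
FD 14: (0.314,18.912) -> (-2.597,32.606) [heading=102, draw]
FD 3: (-2.597,32.606) -> (-3.22,35.541) [heading=102, draw]
RT 108: heading 102 -> 354
FD 6.1: (-3.22,35.541) -> (2.846,34.903) [heading=354, draw]
RT 108: heading 354 -> 246
Final: pos=(2.846,34.903), heading=246, 10 segment(s) drawn

Segment lengths:
  seg 1: (0,0) -> (-1.067,1.924), length = 2.2
  seg 2: (-1.067,1.924) -> (4.557,-8.221), length = 11.6
  seg 3: (4.557,-8.221) -> (7.03,-12.682), length = 5.1
  seg 4: (7.03,-12.682) -> (4.743,-1.922), length = 11
  seg 5: (4.743,-1.922) -> (3.329,4.729), length = 6.8
  seg 6: (3.329,4.729) -> (2.123,10.402), length = 5.8
  seg 7: (2.123,10.402) -> (0.314,18.912), length = 8.7
  seg 8: (0.314,18.912) -> (-2.597,32.606), length = 14
  seg 9: (-2.597,32.606) -> (-3.22,35.541), length = 3
  seg 10: (-3.22,35.541) -> (2.846,34.903), length = 6.1
Total = 74.3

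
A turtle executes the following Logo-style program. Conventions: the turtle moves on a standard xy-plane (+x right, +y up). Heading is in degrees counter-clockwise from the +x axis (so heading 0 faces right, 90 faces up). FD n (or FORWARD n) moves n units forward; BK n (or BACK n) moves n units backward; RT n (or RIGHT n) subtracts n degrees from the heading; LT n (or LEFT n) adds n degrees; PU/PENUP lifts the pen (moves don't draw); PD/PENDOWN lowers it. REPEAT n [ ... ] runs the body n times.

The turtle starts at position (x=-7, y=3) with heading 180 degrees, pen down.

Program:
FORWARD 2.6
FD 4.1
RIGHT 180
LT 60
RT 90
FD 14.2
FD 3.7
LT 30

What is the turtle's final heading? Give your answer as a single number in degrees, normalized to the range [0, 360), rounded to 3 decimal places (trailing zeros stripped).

Executing turtle program step by step:
Start: pos=(-7,3), heading=180, pen down
FD 2.6: (-7,3) -> (-9.6,3) [heading=180, draw]
FD 4.1: (-9.6,3) -> (-13.7,3) [heading=180, draw]
RT 180: heading 180 -> 0
LT 60: heading 0 -> 60
RT 90: heading 60 -> 330
FD 14.2: (-13.7,3) -> (-1.402,-4.1) [heading=330, draw]
FD 3.7: (-1.402,-4.1) -> (1.802,-5.95) [heading=330, draw]
LT 30: heading 330 -> 0
Final: pos=(1.802,-5.95), heading=0, 4 segment(s) drawn

Answer: 0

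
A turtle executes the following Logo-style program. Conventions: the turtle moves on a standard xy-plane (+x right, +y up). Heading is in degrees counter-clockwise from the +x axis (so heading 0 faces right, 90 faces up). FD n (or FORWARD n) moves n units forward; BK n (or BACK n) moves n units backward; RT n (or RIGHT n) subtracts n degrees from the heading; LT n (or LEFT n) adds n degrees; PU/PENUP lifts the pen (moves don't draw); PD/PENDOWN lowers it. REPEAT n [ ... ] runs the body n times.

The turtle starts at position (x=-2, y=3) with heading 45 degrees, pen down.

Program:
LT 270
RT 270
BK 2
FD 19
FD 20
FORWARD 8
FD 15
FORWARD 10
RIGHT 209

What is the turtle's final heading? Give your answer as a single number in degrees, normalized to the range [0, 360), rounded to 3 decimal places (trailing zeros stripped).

Answer: 196

Derivation:
Executing turtle program step by step:
Start: pos=(-2,3), heading=45, pen down
LT 270: heading 45 -> 315
RT 270: heading 315 -> 45
BK 2: (-2,3) -> (-3.414,1.586) [heading=45, draw]
FD 19: (-3.414,1.586) -> (10.021,15.021) [heading=45, draw]
FD 20: (10.021,15.021) -> (24.163,29.163) [heading=45, draw]
FD 8: (24.163,29.163) -> (29.82,34.82) [heading=45, draw]
FD 15: (29.82,34.82) -> (40.426,45.426) [heading=45, draw]
FD 10: (40.426,45.426) -> (47.497,52.497) [heading=45, draw]
RT 209: heading 45 -> 196
Final: pos=(47.497,52.497), heading=196, 6 segment(s) drawn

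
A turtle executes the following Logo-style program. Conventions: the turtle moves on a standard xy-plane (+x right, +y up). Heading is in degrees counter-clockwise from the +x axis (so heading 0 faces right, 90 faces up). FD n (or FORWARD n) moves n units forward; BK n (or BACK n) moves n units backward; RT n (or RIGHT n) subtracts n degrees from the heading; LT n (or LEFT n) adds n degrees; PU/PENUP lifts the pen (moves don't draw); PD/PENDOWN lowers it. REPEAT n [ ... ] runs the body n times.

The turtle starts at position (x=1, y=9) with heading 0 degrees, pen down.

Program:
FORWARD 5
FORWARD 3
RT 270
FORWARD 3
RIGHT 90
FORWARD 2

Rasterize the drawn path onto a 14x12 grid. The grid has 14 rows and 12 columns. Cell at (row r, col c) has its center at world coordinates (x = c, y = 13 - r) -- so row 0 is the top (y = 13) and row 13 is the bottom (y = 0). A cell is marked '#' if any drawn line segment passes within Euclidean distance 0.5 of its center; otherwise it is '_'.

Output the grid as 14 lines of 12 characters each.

Answer: ____________
_________###
_________#__
_________#__
_#########__
____________
____________
____________
____________
____________
____________
____________
____________
____________

Derivation:
Segment 0: (1,9) -> (6,9)
Segment 1: (6,9) -> (9,9)
Segment 2: (9,9) -> (9,12)
Segment 3: (9,12) -> (11,12)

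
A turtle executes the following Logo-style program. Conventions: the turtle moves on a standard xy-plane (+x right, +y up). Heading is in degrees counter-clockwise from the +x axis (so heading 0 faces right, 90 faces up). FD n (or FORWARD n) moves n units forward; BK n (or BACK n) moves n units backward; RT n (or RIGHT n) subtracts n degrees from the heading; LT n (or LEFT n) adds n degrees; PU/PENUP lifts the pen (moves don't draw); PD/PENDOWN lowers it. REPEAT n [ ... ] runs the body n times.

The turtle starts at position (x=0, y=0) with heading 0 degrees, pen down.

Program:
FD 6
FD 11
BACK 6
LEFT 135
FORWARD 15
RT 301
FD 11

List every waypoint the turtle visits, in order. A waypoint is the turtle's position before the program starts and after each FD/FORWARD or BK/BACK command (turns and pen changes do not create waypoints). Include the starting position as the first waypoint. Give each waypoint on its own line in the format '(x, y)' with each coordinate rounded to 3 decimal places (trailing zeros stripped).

Executing turtle program step by step:
Start: pos=(0,0), heading=0, pen down
FD 6: (0,0) -> (6,0) [heading=0, draw]
FD 11: (6,0) -> (17,0) [heading=0, draw]
BK 6: (17,0) -> (11,0) [heading=0, draw]
LT 135: heading 0 -> 135
FD 15: (11,0) -> (0.393,10.607) [heading=135, draw]
RT 301: heading 135 -> 194
FD 11: (0.393,10.607) -> (-10.28,7.945) [heading=194, draw]
Final: pos=(-10.28,7.945), heading=194, 5 segment(s) drawn
Waypoints (6 total):
(0, 0)
(6, 0)
(17, 0)
(11, 0)
(0.393, 10.607)
(-10.28, 7.945)

Answer: (0, 0)
(6, 0)
(17, 0)
(11, 0)
(0.393, 10.607)
(-10.28, 7.945)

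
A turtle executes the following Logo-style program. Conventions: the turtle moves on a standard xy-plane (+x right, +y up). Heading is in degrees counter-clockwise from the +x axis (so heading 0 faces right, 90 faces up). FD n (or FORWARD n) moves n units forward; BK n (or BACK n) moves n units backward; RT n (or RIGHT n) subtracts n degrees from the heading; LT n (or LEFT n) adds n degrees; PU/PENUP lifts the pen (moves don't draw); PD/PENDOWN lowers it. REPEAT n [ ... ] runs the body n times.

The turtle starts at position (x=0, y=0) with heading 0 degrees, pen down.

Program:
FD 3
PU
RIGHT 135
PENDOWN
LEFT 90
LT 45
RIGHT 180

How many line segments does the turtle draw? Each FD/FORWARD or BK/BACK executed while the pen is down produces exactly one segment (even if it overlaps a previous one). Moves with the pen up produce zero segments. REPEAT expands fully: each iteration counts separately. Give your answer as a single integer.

Executing turtle program step by step:
Start: pos=(0,0), heading=0, pen down
FD 3: (0,0) -> (3,0) [heading=0, draw]
PU: pen up
RT 135: heading 0 -> 225
PD: pen down
LT 90: heading 225 -> 315
LT 45: heading 315 -> 0
RT 180: heading 0 -> 180
Final: pos=(3,0), heading=180, 1 segment(s) drawn
Segments drawn: 1

Answer: 1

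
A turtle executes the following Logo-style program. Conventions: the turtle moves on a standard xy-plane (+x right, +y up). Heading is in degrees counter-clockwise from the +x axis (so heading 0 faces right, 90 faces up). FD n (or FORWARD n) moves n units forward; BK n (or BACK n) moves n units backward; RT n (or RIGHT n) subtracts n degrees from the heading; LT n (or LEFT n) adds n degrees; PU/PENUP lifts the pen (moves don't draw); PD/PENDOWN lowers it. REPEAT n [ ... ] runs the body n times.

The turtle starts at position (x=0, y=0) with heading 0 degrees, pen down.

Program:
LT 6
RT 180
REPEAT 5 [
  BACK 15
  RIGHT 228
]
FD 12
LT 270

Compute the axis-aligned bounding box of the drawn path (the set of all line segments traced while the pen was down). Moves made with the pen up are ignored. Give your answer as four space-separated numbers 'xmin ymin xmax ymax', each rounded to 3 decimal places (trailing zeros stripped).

Answer: -7.053 -3.395 14.918 17.918

Derivation:
Executing turtle program step by step:
Start: pos=(0,0), heading=0, pen down
LT 6: heading 0 -> 6
RT 180: heading 6 -> 186
REPEAT 5 [
  -- iteration 1/5 --
  BK 15: (0,0) -> (14.918,1.568) [heading=186, draw]
  RT 228: heading 186 -> 318
  -- iteration 2/5 --
  BK 15: (14.918,1.568) -> (3.771,11.605) [heading=318, draw]
  RT 228: heading 318 -> 90
  -- iteration 3/5 --
  BK 15: (3.771,11.605) -> (3.771,-3.395) [heading=90, draw]
  RT 228: heading 90 -> 222
  -- iteration 4/5 --
  BK 15: (3.771,-3.395) -> (14.918,6.642) [heading=222, draw]
  RT 228: heading 222 -> 354
  -- iteration 5/5 --
  BK 15: (14.918,6.642) -> (0,8.21) [heading=354, draw]
  RT 228: heading 354 -> 126
]
FD 12: (0,8.21) -> (-7.053,17.918) [heading=126, draw]
LT 270: heading 126 -> 36
Final: pos=(-7.053,17.918), heading=36, 6 segment(s) drawn

Segment endpoints: x in {-7.053, 0, 0, 3.771, 3.771, 14.918, 14.918}, y in {-3.395, 0, 1.568, 6.642, 8.21, 11.605, 17.918}
xmin=-7.053, ymin=-3.395, xmax=14.918, ymax=17.918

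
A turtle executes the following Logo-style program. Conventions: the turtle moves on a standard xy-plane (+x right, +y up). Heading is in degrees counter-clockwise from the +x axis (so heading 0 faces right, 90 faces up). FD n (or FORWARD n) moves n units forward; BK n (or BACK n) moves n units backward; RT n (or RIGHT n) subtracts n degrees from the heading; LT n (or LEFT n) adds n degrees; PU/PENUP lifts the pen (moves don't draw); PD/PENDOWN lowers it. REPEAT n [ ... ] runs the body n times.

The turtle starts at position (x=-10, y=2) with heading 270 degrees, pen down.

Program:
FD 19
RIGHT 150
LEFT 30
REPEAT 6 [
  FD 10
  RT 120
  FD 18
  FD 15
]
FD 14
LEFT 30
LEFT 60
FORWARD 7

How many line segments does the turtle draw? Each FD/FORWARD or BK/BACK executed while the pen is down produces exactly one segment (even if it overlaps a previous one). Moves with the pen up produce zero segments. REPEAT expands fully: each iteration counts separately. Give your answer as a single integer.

Answer: 21

Derivation:
Executing turtle program step by step:
Start: pos=(-10,2), heading=270, pen down
FD 19: (-10,2) -> (-10,-17) [heading=270, draw]
RT 150: heading 270 -> 120
LT 30: heading 120 -> 150
REPEAT 6 [
  -- iteration 1/6 --
  FD 10: (-10,-17) -> (-18.66,-12) [heading=150, draw]
  RT 120: heading 150 -> 30
  FD 18: (-18.66,-12) -> (-3.072,-3) [heading=30, draw]
  FD 15: (-3.072,-3) -> (9.919,4.5) [heading=30, draw]
  -- iteration 2/6 --
  FD 10: (9.919,4.5) -> (18.579,9.5) [heading=30, draw]
  RT 120: heading 30 -> 270
  FD 18: (18.579,9.5) -> (18.579,-8.5) [heading=270, draw]
  FD 15: (18.579,-8.5) -> (18.579,-23.5) [heading=270, draw]
  -- iteration 3/6 --
  FD 10: (18.579,-23.5) -> (18.579,-33.5) [heading=270, draw]
  RT 120: heading 270 -> 150
  FD 18: (18.579,-33.5) -> (2.99,-24.5) [heading=150, draw]
  FD 15: (2.99,-24.5) -> (-10,-17) [heading=150, draw]
  -- iteration 4/6 --
  FD 10: (-10,-17) -> (-18.66,-12) [heading=150, draw]
  RT 120: heading 150 -> 30
  FD 18: (-18.66,-12) -> (-3.072,-3) [heading=30, draw]
  FD 15: (-3.072,-3) -> (9.919,4.5) [heading=30, draw]
  -- iteration 5/6 --
  FD 10: (9.919,4.5) -> (18.579,9.5) [heading=30, draw]
  RT 120: heading 30 -> 270
  FD 18: (18.579,9.5) -> (18.579,-8.5) [heading=270, draw]
  FD 15: (18.579,-8.5) -> (18.579,-23.5) [heading=270, draw]
  -- iteration 6/6 --
  FD 10: (18.579,-23.5) -> (18.579,-33.5) [heading=270, draw]
  RT 120: heading 270 -> 150
  FD 18: (18.579,-33.5) -> (2.99,-24.5) [heading=150, draw]
  FD 15: (2.99,-24.5) -> (-10,-17) [heading=150, draw]
]
FD 14: (-10,-17) -> (-22.124,-10) [heading=150, draw]
LT 30: heading 150 -> 180
LT 60: heading 180 -> 240
FD 7: (-22.124,-10) -> (-25.624,-16.062) [heading=240, draw]
Final: pos=(-25.624,-16.062), heading=240, 21 segment(s) drawn
Segments drawn: 21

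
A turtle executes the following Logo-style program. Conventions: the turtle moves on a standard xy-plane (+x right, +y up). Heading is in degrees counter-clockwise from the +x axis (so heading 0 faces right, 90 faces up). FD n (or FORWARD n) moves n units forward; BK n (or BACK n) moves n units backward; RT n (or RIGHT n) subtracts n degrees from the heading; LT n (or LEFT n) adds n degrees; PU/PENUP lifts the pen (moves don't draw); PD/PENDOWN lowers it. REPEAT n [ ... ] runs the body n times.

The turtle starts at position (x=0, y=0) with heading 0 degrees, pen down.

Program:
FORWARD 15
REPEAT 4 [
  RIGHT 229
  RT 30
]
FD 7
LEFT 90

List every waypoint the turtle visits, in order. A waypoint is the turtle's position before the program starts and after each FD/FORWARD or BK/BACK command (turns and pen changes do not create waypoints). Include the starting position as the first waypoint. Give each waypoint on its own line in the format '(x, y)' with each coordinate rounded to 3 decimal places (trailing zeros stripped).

Executing turtle program step by step:
Start: pos=(0,0), heading=0, pen down
FD 15: (0,0) -> (15,0) [heading=0, draw]
REPEAT 4 [
  -- iteration 1/4 --
  RT 229: heading 0 -> 131
  RT 30: heading 131 -> 101
  -- iteration 2/4 --
  RT 229: heading 101 -> 232
  RT 30: heading 232 -> 202
  -- iteration 3/4 --
  RT 229: heading 202 -> 333
  RT 30: heading 333 -> 303
  -- iteration 4/4 --
  RT 229: heading 303 -> 74
  RT 30: heading 74 -> 44
]
FD 7: (15,0) -> (20.035,4.863) [heading=44, draw]
LT 90: heading 44 -> 134
Final: pos=(20.035,4.863), heading=134, 2 segment(s) drawn
Waypoints (3 total):
(0, 0)
(15, 0)
(20.035, 4.863)

Answer: (0, 0)
(15, 0)
(20.035, 4.863)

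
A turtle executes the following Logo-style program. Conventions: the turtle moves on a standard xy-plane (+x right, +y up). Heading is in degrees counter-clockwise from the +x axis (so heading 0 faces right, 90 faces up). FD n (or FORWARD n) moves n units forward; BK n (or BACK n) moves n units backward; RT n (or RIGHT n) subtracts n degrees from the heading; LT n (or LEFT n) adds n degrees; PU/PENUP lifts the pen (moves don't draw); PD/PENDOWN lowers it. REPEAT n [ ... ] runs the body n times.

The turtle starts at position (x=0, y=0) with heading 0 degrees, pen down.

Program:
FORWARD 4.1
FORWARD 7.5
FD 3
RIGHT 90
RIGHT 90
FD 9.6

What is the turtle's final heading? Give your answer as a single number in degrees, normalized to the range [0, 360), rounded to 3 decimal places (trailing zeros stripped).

Answer: 180

Derivation:
Executing turtle program step by step:
Start: pos=(0,0), heading=0, pen down
FD 4.1: (0,0) -> (4.1,0) [heading=0, draw]
FD 7.5: (4.1,0) -> (11.6,0) [heading=0, draw]
FD 3: (11.6,0) -> (14.6,0) [heading=0, draw]
RT 90: heading 0 -> 270
RT 90: heading 270 -> 180
FD 9.6: (14.6,0) -> (5,0) [heading=180, draw]
Final: pos=(5,0), heading=180, 4 segment(s) drawn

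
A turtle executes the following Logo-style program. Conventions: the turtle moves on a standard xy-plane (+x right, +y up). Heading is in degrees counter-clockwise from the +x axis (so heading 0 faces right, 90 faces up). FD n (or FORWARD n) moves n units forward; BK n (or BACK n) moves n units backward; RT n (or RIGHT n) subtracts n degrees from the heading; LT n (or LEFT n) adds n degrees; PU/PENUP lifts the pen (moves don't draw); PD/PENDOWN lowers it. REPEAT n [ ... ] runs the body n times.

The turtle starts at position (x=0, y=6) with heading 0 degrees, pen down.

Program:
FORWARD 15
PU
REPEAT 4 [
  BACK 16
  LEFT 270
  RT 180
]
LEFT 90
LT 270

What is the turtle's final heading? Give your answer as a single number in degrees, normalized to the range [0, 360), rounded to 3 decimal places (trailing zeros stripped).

Executing turtle program step by step:
Start: pos=(0,6), heading=0, pen down
FD 15: (0,6) -> (15,6) [heading=0, draw]
PU: pen up
REPEAT 4 [
  -- iteration 1/4 --
  BK 16: (15,6) -> (-1,6) [heading=0, move]
  LT 270: heading 0 -> 270
  RT 180: heading 270 -> 90
  -- iteration 2/4 --
  BK 16: (-1,6) -> (-1,-10) [heading=90, move]
  LT 270: heading 90 -> 0
  RT 180: heading 0 -> 180
  -- iteration 3/4 --
  BK 16: (-1,-10) -> (15,-10) [heading=180, move]
  LT 270: heading 180 -> 90
  RT 180: heading 90 -> 270
  -- iteration 4/4 --
  BK 16: (15,-10) -> (15,6) [heading=270, move]
  LT 270: heading 270 -> 180
  RT 180: heading 180 -> 0
]
LT 90: heading 0 -> 90
LT 270: heading 90 -> 0
Final: pos=(15,6), heading=0, 1 segment(s) drawn

Answer: 0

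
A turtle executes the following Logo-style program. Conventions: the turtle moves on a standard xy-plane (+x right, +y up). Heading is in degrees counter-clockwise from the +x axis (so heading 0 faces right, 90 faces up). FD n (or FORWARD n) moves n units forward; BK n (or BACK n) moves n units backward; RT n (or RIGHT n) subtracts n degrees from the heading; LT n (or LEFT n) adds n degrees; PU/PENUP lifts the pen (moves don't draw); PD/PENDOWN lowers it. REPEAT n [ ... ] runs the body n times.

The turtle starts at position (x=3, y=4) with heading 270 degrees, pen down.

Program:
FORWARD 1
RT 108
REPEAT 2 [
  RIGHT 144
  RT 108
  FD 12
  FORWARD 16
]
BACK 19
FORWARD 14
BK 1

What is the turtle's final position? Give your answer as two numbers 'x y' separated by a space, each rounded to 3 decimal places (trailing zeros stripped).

Executing turtle program step by step:
Start: pos=(3,4), heading=270, pen down
FD 1: (3,4) -> (3,3) [heading=270, draw]
RT 108: heading 270 -> 162
REPEAT 2 [
  -- iteration 1/2 --
  RT 144: heading 162 -> 18
  RT 108: heading 18 -> 270
  FD 12: (3,3) -> (3,-9) [heading=270, draw]
  FD 16: (3,-9) -> (3,-25) [heading=270, draw]
  -- iteration 2/2 --
  RT 144: heading 270 -> 126
  RT 108: heading 126 -> 18
  FD 12: (3,-25) -> (14.413,-21.292) [heading=18, draw]
  FD 16: (14.413,-21.292) -> (29.63,-16.348) [heading=18, draw]
]
BK 19: (29.63,-16.348) -> (11.56,-22.219) [heading=18, draw]
FD 14: (11.56,-22.219) -> (24.874,-17.893) [heading=18, draw]
BK 1: (24.874,-17.893) -> (23.923,-18.202) [heading=18, draw]
Final: pos=(23.923,-18.202), heading=18, 8 segment(s) drawn

Answer: 23.923 -18.202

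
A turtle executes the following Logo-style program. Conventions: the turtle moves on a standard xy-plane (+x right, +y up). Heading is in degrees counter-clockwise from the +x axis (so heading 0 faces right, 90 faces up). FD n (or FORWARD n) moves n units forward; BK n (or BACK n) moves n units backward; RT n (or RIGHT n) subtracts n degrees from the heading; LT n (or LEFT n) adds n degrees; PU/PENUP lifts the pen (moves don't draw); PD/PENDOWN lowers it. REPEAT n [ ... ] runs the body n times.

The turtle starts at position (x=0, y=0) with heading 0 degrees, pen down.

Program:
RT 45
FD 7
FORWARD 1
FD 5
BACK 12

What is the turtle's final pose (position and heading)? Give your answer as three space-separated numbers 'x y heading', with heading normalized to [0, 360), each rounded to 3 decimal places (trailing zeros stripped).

Answer: 0.707 -0.707 315

Derivation:
Executing turtle program step by step:
Start: pos=(0,0), heading=0, pen down
RT 45: heading 0 -> 315
FD 7: (0,0) -> (4.95,-4.95) [heading=315, draw]
FD 1: (4.95,-4.95) -> (5.657,-5.657) [heading=315, draw]
FD 5: (5.657,-5.657) -> (9.192,-9.192) [heading=315, draw]
BK 12: (9.192,-9.192) -> (0.707,-0.707) [heading=315, draw]
Final: pos=(0.707,-0.707), heading=315, 4 segment(s) drawn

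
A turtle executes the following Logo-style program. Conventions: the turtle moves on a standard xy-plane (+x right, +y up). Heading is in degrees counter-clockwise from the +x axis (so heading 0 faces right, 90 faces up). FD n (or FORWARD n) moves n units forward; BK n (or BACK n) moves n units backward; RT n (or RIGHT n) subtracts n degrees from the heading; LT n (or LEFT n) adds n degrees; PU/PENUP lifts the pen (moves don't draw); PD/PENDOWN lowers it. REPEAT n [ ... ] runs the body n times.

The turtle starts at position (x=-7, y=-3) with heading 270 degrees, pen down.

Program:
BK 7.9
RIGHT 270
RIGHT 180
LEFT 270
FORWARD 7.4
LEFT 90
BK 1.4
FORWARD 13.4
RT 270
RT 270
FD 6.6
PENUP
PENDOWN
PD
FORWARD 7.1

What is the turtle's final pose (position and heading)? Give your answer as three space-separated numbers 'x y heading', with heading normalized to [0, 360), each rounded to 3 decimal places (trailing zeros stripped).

Executing turtle program step by step:
Start: pos=(-7,-3), heading=270, pen down
BK 7.9: (-7,-3) -> (-7,4.9) [heading=270, draw]
RT 270: heading 270 -> 0
RT 180: heading 0 -> 180
LT 270: heading 180 -> 90
FD 7.4: (-7,4.9) -> (-7,12.3) [heading=90, draw]
LT 90: heading 90 -> 180
BK 1.4: (-7,12.3) -> (-5.6,12.3) [heading=180, draw]
FD 13.4: (-5.6,12.3) -> (-19,12.3) [heading=180, draw]
RT 270: heading 180 -> 270
RT 270: heading 270 -> 0
FD 6.6: (-19,12.3) -> (-12.4,12.3) [heading=0, draw]
PU: pen up
PD: pen down
PD: pen down
FD 7.1: (-12.4,12.3) -> (-5.3,12.3) [heading=0, draw]
Final: pos=(-5.3,12.3), heading=0, 6 segment(s) drawn

Answer: -5.3 12.3 0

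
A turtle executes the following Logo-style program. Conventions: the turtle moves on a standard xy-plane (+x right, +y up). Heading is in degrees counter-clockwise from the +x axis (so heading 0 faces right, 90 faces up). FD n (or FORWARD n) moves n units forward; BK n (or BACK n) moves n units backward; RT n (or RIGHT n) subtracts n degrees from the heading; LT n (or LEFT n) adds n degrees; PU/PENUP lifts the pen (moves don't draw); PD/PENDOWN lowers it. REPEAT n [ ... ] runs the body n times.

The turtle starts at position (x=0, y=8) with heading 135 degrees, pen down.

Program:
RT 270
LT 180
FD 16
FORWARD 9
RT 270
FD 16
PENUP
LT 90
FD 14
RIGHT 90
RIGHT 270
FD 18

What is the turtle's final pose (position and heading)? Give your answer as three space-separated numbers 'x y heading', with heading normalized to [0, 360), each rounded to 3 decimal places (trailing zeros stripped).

Answer: -16.263 14.364 225

Derivation:
Executing turtle program step by step:
Start: pos=(0,8), heading=135, pen down
RT 270: heading 135 -> 225
LT 180: heading 225 -> 45
FD 16: (0,8) -> (11.314,19.314) [heading=45, draw]
FD 9: (11.314,19.314) -> (17.678,25.678) [heading=45, draw]
RT 270: heading 45 -> 135
FD 16: (17.678,25.678) -> (6.364,36.991) [heading=135, draw]
PU: pen up
LT 90: heading 135 -> 225
FD 14: (6.364,36.991) -> (-3.536,27.092) [heading=225, move]
RT 90: heading 225 -> 135
RT 270: heading 135 -> 225
FD 18: (-3.536,27.092) -> (-16.263,14.364) [heading=225, move]
Final: pos=(-16.263,14.364), heading=225, 3 segment(s) drawn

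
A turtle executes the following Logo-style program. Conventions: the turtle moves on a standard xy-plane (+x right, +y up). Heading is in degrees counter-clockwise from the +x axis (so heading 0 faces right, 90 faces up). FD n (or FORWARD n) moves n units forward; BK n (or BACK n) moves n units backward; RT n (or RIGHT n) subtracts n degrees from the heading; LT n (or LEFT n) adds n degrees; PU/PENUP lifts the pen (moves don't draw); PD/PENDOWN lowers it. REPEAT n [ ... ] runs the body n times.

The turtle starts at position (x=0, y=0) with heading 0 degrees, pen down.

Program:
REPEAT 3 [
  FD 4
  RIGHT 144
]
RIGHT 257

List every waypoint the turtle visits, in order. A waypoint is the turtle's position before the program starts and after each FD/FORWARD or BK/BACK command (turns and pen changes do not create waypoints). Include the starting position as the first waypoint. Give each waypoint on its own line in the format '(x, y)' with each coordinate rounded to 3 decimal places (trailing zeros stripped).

Answer: (0, 0)
(4, 0)
(0.764, -2.351)
(2, 1.453)

Derivation:
Executing turtle program step by step:
Start: pos=(0,0), heading=0, pen down
REPEAT 3 [
  -- iteration 1/3 --
  FD 4: (0,0) -> (4,0) [heading=0, draw]
  RT 144: heading 0 -> 216
  -- iteration 2/3 --
  FD 4: (4,0) -> (0.764,-2.351) [heading=216, draw]
  RT 144: heading 216 -> 72
  -- iteration 3/3 --
  FD 4: (0.764,-2.351) -> (2,1.453) [heading=72, draw]
  RT 144: heading 72 -> 288
]
RT 257: heading 288 -> 31
Final: pos=(2,1.453), heading=31, 3 segment(s) drawn
Waypoints (4 total):
(0, 0)
(4, 0)
(0.764, -2.351)
(2, 1.453)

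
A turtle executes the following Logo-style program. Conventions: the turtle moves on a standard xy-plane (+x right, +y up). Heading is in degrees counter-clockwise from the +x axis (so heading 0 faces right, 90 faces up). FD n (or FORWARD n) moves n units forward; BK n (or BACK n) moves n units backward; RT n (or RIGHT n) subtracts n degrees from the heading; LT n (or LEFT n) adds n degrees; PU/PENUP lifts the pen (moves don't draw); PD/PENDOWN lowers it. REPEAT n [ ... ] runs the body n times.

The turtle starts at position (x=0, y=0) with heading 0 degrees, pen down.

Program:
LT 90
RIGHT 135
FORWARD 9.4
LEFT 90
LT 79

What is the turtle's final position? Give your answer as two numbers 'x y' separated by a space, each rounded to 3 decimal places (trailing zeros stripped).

Executing turtle program step by step:
Start: pos=(0,0), heading=0, pen down
LT 90: heading 0 -> 90
RT 135: heading 90 -> 315
FD 9.4: (0,0) -> (6.647,-6.647) [heading=315, draw]
LT 90: heading 315 -> 45
LT 79: heading 45 -> 124
Final: pos=(6.647,-6.647), heading=124, 1 segment(s) drawn

Answer: 6.647 -6.647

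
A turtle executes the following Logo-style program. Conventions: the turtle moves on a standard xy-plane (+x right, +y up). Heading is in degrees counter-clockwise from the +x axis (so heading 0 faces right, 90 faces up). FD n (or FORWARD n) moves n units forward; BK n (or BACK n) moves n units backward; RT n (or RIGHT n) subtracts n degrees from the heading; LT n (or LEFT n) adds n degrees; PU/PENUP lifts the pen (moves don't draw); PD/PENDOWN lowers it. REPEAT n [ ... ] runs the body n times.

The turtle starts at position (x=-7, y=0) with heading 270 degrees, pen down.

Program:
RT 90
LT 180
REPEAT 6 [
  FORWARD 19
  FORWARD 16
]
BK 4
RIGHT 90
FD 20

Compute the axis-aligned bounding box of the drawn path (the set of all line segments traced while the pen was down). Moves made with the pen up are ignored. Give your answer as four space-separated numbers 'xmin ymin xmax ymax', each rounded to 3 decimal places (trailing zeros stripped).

Answer: -7 -20 203 0

Derivation:
Executing turtle program step by step:
Start: pos=(-7,0), heading=270, pen down
RT 90: heading 270 -> 180
LT 180: heading 180 -> 0
REPEAT 6 [
  -- iteration 1/6 --
  FD 19: (-7,0) -> (12,0) [heading=0, draw]
  FD 16: (12,0) -> (28,0) [heading=0, draw]
  -- iteration 2/6 --
  FD 19: (28,0) -> (47,0) [heading=0, draw]
  FD 16: (47,0) -> (63,0) [heading=0, draw]
  -- iteration 3/6 --
  FD 19: (63,0) -> (82,0) [heading=0, draw]
  FD 16: (82,0) -> (98,0) [heading=0, draw]
  -- iteration 4/6 --
  FD 19: (98,0) -> (117,0) [heading=0, draw]
  FD 16: (117,0) -> (133,0) [heading=0, draw]
  -- iteration 5/6 --
  FD 19: (133,0) -> (152,0) [heading=0, draw]
  FD 16: (152,0) -> (168,0) [heading=0, draw]
  -- iteration 6/6 --
  FD 19: (168,0) -> (187,0) [heading=0, draw]
  FD 16: (187,0) -> (203,0) [heading=0, draw]
]
BK 4: (203,0) -> (199,0) [heading=0, draw]
RT 90: heading 0 -> 270
FD 20: (199,0) -> (199,-20) [heading=270, draw]
Final: pos=(199,-20), heading=270, 14 segment(s) drawn

Segment endpoints: x in {-7, 12, 28, 47, 63, 82, 98, 117, 133, 152, 168, 187, 199, 203}, y in {-20, 0, 0, 0, 0, 0, 0, 0, 0, 0, 0, 0, 0, 0, 0}
xmin=-7, ymin=-20, xmax=203, ymax=0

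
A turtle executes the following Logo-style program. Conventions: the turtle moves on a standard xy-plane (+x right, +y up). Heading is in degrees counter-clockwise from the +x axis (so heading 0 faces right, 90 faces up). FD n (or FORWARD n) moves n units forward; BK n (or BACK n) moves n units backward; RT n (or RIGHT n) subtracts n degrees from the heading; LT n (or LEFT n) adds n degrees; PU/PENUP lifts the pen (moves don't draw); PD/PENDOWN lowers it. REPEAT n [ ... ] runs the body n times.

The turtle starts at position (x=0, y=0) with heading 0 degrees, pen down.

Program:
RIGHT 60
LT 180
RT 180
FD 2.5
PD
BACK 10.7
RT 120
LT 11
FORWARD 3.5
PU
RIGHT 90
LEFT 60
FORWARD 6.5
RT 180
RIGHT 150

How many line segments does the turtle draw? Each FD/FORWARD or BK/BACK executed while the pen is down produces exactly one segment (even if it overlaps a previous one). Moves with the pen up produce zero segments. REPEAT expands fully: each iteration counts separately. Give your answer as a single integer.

Executing turtle program step by step:
Start: pos=(0,0), heading=0, pen down
RT 60: heading 0 -> 300
LT 180: heading 300 -> 120
RT 180: heading 120 -> 300
FD 2.5: (0,0) -> (1.25,-2.165) [heading=300, draw]
PD: pen down
BK 10.7: (1.25,-2.165) -> (-4.1,7.101) [heading=300, draw]
RT 120: heading 300 -> 180
LT 11: heading 180 -> 191
FD 3.5: (-4.1,7.101) -> (-7.536,6.434) [heading=191, draw]
PU: pen up
RT 90: heading 191 -> 101
LT 60: heading 101 -> 161
FD 6.5: (-7.536,6.434) -> (-13.682,8.55) [heading=161, move]
RT 180: heading 161 -> 341
RT 150: heading 341 -> 191
Final: pos=(-13.682,8.55), heading=191, 3 segment(s) drawn
Segments drawn: 3

Answer: 3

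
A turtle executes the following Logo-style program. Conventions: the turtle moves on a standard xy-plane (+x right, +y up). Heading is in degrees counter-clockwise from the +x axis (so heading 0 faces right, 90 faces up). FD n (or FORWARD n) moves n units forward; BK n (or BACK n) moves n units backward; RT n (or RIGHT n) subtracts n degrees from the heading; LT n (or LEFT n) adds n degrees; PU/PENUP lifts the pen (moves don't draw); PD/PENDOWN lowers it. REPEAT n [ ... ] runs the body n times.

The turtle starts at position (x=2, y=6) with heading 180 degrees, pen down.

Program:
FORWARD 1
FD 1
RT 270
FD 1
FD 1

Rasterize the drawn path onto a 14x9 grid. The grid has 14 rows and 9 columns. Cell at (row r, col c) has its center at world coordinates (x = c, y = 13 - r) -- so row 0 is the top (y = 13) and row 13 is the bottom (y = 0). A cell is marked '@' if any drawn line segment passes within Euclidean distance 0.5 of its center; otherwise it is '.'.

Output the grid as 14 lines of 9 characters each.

Answer: .........
.........
.........
.........
.........
.........
.........
@@@......
@........
@........
.........
.........
.........
.........

Derivation:
Segment 0: (2,6) -> (1,6)
Segment 1: (1,6) -> (0,6)
Segment 2: (0,6) -> (0,5)
Segment 3: (0,5) -> (0,4)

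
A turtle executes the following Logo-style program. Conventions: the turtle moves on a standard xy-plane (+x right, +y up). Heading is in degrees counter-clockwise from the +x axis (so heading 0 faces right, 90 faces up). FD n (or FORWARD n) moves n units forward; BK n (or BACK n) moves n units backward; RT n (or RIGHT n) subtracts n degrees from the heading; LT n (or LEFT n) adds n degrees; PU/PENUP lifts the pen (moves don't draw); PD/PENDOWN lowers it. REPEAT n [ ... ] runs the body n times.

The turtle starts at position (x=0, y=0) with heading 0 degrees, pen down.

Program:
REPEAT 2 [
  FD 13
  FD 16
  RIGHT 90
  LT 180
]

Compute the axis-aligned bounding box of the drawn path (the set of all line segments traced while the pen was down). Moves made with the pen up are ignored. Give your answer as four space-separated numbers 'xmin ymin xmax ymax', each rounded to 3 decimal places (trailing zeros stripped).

Executing turtle program step by step:
Start: pos=(0,0), heading=0, pen down
REPEAT 2 [
  -- iteration 1/2 --
  FD 13: (0,0) -> (13,0) [heading=0, draw]
  FD 16: (13,0) -> (29,0) [heading=0, draw]
  RT 90: heading 0 -> 270
  LT 180: heading 270 -> 90
  -- iteration 2/2 --
  FD 13: (29,0) -> (29,13) [heading=90, draw]
  FD 16: (29,13) -> (29,29) [heading=90, draw]
  RT 90: heading 90 -> 0
  LT 180: heading 0 -> 180
]
Final: pos=(29,29), heading=180, 4 segment(s) drawn

Segment endpoints: x in {0, 13, 29}, y in {0, 13, 29}
xmin=0, ymin=0, xmax=29, ymax=29

Answer: 0 0 29 29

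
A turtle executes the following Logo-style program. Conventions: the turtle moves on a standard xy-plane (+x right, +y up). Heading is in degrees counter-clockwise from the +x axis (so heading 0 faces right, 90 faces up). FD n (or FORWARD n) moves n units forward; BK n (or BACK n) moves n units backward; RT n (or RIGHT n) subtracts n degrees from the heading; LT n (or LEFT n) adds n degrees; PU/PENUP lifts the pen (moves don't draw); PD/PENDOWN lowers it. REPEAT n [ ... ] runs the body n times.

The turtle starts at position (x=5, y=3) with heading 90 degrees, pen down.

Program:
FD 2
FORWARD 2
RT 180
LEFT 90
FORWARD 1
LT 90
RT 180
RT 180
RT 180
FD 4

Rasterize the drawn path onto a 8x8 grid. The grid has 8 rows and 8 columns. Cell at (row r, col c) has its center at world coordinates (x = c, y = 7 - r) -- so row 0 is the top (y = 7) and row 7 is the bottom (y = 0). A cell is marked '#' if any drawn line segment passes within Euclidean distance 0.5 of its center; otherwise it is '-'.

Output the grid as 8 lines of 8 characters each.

Segment 0: (5,3) -> (5,5)
Segment 1: (5,5) -> (5,7)
Segment 2: (5,7) -> (6,7)
Segment 3: (6,7) -> (6,3)

Answer: -----##-
-----##-
-----##-
-----##-
-----##-
--------
--------
--------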